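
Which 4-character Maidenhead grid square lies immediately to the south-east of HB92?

IB01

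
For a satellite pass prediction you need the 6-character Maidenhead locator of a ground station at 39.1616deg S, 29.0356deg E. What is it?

Shift to the Maidenhead origin (180°W, 90°S): lon 209.0356, lat 50.8384.
Field (20°×10°, letters A–R): lon ⌊209.0356/20⌋ = 10 → K; lat ⌊50.8384/10⌋ = 5 → F.
Square (2°×1°, digits 0–9): lon ⌊9.0356/2⌋ = 4; lat ⌊0.8384/1⌋ = 0.
Subsquare (5′×2.5′, letters a–x): lon ⌊1.0356/0.0833333⌋ = 12 → m; lat ⌊0.8384/0.0416667⌋ = 20 → u.

KF40mu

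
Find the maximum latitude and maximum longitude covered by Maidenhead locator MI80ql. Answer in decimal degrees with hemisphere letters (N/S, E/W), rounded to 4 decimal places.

9.5000° S, 77.4167° E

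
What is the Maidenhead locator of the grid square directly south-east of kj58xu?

Longitude subsquare x = 23; +1 → 24, wraps to 0 = a, carry into square.
Longitude square 5; +1 → 6.
Latitude subsquare u = 20; −1 → 19 = t.

KJ68at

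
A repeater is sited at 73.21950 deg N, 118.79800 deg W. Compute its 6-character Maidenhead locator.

DQ03of

Shift to the Maidenhead origin (180°W, 90°S): lon 61.2020, lat 163.2195.
Field (20°×10°, letters A–R): 61.2020/20 → 3 → D, 163.2195/10 → 16 → Q; chars DQ.
Square (2°×1°, digits 0–9): 1.2020/2 → 0, 3.2195/1 → 3; chars 03.
Subsquare (5′×2.5′, letters a–x): 1.2020/0.0833333 → 14 → o, 0.2195/0.0416667 → 5 → f; chars of.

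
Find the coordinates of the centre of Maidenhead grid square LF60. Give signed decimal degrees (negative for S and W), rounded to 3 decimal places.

-39.500, 53.000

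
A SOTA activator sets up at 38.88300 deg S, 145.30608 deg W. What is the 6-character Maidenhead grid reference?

BF71ic

Shift to the Maidenhead origin (180°W, 90°S): lon 34.6939, lat 51.1170.
Field: lon ⌊34.6939/20⌋ = 1 → B; lat ⌊51.1170/10⌋ = 5 → F.
Square: lon ⌊14.6939/2⌋ = 7; lat ⌊1.1170/1⌋ = 1.
Subsquare: lon ⌊0.6939/0.0833333⌋ = 8 → i; lat ⌊0.1170/0.0416667⌋ = 2 → c.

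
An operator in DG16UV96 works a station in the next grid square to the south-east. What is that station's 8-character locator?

DG16vv05

Longitude extended square 9; +1 → 10, wraps to 0, carry into subsquare.
Longitude subsquare u = 20; +1 → 21 = v.
Latitude extended square 6; −1 → 5.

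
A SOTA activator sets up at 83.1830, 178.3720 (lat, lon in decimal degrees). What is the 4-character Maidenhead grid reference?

RR93

Shift to the Maidenhead origin (180°W, 90°S): lon 358.37, lat 173.18.
Field (20°×10°, letters A–R): lon ⌊358.37/20⌋ = 17 → R; lat ⌊173.18/10⌋ = 17 → R.
Square (2°×1°, digits 0–9): lon ⌊18.37/2⌋ = 9; lat ⌊3.18/1⌋ = 3.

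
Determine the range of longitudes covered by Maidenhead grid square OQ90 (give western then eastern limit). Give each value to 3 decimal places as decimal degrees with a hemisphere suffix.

118.000° E, 120.000° E

Field O=14, Q=16: +14·20° lon, +16·10° lat → SW at lon 100°, lat 70°.
Square 9, 0: +9·2° lon, +0·1° lat → SW at lon 118°, lat 70°.
Cell spans 2° lon × 1° lat.
west 118.000° E, east 120.000° E.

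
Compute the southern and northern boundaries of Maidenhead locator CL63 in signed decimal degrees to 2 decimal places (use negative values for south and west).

23.00, 24.00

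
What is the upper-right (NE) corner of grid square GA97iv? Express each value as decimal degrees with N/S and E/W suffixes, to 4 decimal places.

Field G=6, A=0: +6·20° lon, +0·10° lat → SW at lon -60°, lat -90°.
Square 9, 7: +9·2° lon, +7·1° lat → SW at lon -42°, lat -83°.
Subsquare i=8, v=21: +8·0.0833333° lon, +21·0.0416667° lat → SW at lon -41.3333°, lat -82.125°.
Cell spans 0.0833333° lon × 0.0416667° lat. NE corner is SW corner plus one full cell.
latitude 82.0833° S, longitude 41.2500° W.

82.0833° S, 41.2500° W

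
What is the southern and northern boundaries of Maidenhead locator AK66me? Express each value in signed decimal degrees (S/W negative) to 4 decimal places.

Field A=0, K=10: +0·20° lon, +10·10° lat → SW at lon -180°, lat 10°.
Square 6, 6: +6·2° lon, +6·1° lat → SW at lon -168°, lat 16°.
Subsquare m=12, e=4: +12·0.0833333° lon, +4·0.0416667° lat → SW at lon -167°, lat 16.1667°.
Cell spans 0.0833333° lon × 0.0416667° lat.
south 16.1667, north 16.2083.

16.1667, 16.2083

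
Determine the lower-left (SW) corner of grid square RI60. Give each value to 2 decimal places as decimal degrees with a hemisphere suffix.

10.00° S, 172.00° E

Field R=17, I=8: +17·20° lon, +8·10° lat → SW at lon 160°, lat -10°.
Square 6, 0: +6·2° lon, +0·1° lat → SW at lon 172°, lat -10°.
latitude 10.00° S, longitude 172.00° E.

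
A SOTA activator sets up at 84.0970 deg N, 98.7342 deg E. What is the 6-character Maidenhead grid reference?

NR94ic

Offset from 180°W / 90°S: lon 278.7342°, lat 174.0970°.
Field (20°×10°, letters A–R): lon ⌊278.7342/20⌋ = 13 → N; lat ⌊174.0970/10⌋ = 17 → R.
Square (2°×1°, digits 0–9): lon ⌊18.7342/2⌋ = 9; lat ⌊4.0970/1⌋ = 4.
Subsquare (5′×2.5′, letters a–x): lon ⌊0.7342/0.0833333⌋ = 8 → i; lat ⌊0.0970/0.0416667⌋ = 2 → c.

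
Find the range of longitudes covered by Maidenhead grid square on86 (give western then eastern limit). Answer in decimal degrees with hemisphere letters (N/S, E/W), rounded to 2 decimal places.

116.00° E, 118.00° E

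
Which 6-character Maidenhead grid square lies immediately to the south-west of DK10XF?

DK10we

Longitude subsquare x = 23; −1 → 22 = w.
Latitude subsquare f = 5; −1 → 4 = e.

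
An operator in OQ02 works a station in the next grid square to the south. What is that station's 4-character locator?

Latitude square 2; −1 → 1.
The longitude characters are unchanged.

OQ01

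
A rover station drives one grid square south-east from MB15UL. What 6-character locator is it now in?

MB15vk

Longitude subsquare u = 20; +1 → 21 = v.
Latitude subsquare l = 11; −1 → 10 = k.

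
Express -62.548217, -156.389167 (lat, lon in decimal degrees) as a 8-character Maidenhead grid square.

Shift to the Maidenhead origin (180°W, 90°S): lon 23.61083, lat 27.45178.
Field (20°×10°, letters A–R): 23.61083/20 → 1 → B, 27.45178/10 → 2 → C; chars BC.
Square (2°×1°, digits 0–9): 3.61083/2 → 1, 7.45178/1 → 7; chars 17.
Subsquare (5′×2.5′, letters a–x): 1.61083/0.0833333 → 19 → t, 0.45178/0.0416667 → 10 → k; chars tk.
Extended square (30″×15″, digits 0–9): 0.02750/0.00833333 → 3, 0.03512/0.00416667 → 8; chars 38.

BC17tk38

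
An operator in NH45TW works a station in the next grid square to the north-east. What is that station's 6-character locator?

NH45ux

Longitude subsquare t = 19; +1 → 20 = u.
Latitude subsquare w = 22; +1 → 23 = x.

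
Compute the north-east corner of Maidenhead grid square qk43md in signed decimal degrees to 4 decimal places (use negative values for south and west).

13.1667, 149.0833

Field Q=16, K=10: +16·20° lon, +10·10° lat → SW at lon 140°, lat 10°.
Square 4, 3: +4·2° lon, +3·1° lat → SW at lon 148°, lat 13°.
Subsquare m=12, d=3: +12·0.0833333° lon, +3·0.0416667° lat → SW at lon 149°, lat 13.125°.
Cell spans 0.0833333° lon × 0.0416667° lat. NE corner is SW corner plus one full cell.
latitude 13.1667, longitude 149.0833.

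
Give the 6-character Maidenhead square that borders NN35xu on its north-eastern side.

Longitude subsquare x = 23; +1 → 24, wraps to 0 = a, carry into square.
Longitude square 3; +1 → 4.
Latitude subsquare u = 20; +1 → 21 = v.

NN45av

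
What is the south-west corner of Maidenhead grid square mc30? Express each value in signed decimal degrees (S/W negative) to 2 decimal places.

-70.00, 66.00

Field M=12, C=2: +12·20° lon, +2·10° lat → SW at lon 60°, lat -70°.
Square 3, 0: +3·2° lon, +0·1° lat → SW at lon 66°, lat -70°.
latitude -70.00, longitude 66.00.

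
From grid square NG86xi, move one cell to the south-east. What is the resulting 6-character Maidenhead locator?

Longitude subsquare x = 23; +1 → 24, wraps to 0 = a, carry into square.
Longitude square 8; +1 → 9.
Latitude subsquare i = 8; −1 → 7 = h.

NG96ah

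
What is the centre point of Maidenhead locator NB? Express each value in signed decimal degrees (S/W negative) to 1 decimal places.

Field N=13, B=1: +13·20° lon, +1·10° lat → SW at lon 80°, lat -80°.
Cell spans 20° lon × 10° lat. Centre is SW corner plus half of each.
latitude -75.0, longitude 90.0.

-75.0, 90.0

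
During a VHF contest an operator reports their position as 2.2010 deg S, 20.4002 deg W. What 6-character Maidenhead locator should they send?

HI97tt

Offset from 180°W / 90°S: lon 159.5998°, lat 87.7990°.
Field (20°×10°, letters A–R): lon ⌊159.5998/20⌋ = 7 → H; lat ⌊87.7990/10⌋ = 8 → I.
Square (2°×1°, digits 0–9): lon ⌊19.5998/2⌋ = 9; lat ⌊7.7990/1⌋ = 7.
Subsquare (5′×2.5′, letters a–x): lon ⌊1.5998/0.0833333⌋ = 19 → t; lat ⌊0.7990/0.0416667⌋ = 19 → t.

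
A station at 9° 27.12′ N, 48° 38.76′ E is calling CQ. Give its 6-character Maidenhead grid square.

Add 180° to longitude and 90° to latitude: 228.6460, 99.4520.
Field (20°×10°, letters A–R): lon ⌊228.6460/20⌋ = 11 → L; lat ⌊99.4520/10⌋ = 9 → J.
Square (2°×1°, digits 0–9): lon ⌊8.6460/2⌋ = 4; lat ⌊9.4520/1⌋ = 9.
Subsquare (5′×2.5′, letters a–x): lon ⌊0.6460/0.0833333⌋ = 7 → h; lat ⌊0.4520/0.0416667⌋ = 10 → k.

LJ49hk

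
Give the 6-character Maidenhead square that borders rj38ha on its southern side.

RJ37hx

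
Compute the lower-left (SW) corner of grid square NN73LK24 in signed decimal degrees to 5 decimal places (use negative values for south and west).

43.43333, 94.93333

Field N=13, N=13: +13·20° lon, +13·10° lat → SW at lon 80°, lat 40°.
Square 7, 3: +7·2° lon, +3·1° lat → SW at lon 94°, lat 43°.
Subsquare l=11, k=10: +11·0.0833333° lon, +10·0.0416667° lat → SW at lon 94.9167°, lat 43.4167°.
Extended square 2, 4: +2·0.00833333° lon, +4·0.00416667° lat → SW at lon 94.9333°, lat 43.4333°.
latitude 43.43333, longitude 94.93333.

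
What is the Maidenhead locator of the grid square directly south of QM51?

QM50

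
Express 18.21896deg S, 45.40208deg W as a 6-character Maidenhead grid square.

GH71hs

Add 180° to longitude and 90° to latitude: 134.5979, 71.7810.
Field: 134.5979/20 → 6 → G, 71.7810/10 → 7 → H; chars GH.
Square: 14.5979/2 → 7, 1.7810/1 → 1; chars 71.
Subsquare: 0.5979/0.0833333 → 7 → h, 0.7810/0.0416667 → 18 → s; chars hs.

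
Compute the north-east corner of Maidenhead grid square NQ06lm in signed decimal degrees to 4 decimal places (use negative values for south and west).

Field N=13, Q=16: +13·20° lon, +16·10° lat → SW at lon 80°, lat 70°.
Square 0, 6: +0·2° lon, +6·1° lat → SW at lon 80°, lat 76°.
Subsquare l=11, m=12: +11·0.0833333° lon, +12·0.0416667° lat → SW at lon 80.9167°, lat 76.5°.
Cell spans 0.0833333° lon × 0.0416667° lat. NE corner is SW corner plus one full cell.
latitude 76.5417, longitude 81.0000.

76.5417, 81.0000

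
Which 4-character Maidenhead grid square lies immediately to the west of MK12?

Longitude square 1; −1 → 0.
The latitude characters are unchanged.

MK02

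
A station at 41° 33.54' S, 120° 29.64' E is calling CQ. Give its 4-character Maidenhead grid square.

Add 180° to longitude and 90° to latitude: 300.49, 48.44.
Field: lon ⌊300.49/20⌋ = 15 → P; lat ⌊48.44/10⌋ = 4 → E.
Square: lon ⌊0.49/2⌋ = 0; lat ⌊8.44/1⌋ = 8.

PE08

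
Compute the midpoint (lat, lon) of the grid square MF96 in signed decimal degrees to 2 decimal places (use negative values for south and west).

-33.50, 79.00

Field M=12, F=5: +12·20° lon, +5·10° lat → SW at lon 60°, lat -40°.
Square 9, 6: +9·2° lon, +6·1° lat → SW at lon 78°, lat -34°.
Cell spans 2° lon × 1° lat. Centre is SW corner plus half of each.
latitude -33.50, longitude 79.00.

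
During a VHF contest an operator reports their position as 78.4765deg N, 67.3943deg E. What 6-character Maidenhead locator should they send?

MQ38ql

Offset from 180°W / 90°S: lon 247.3943°, lat 168.4765°.
Field: lon ⌊247.3943/20⌋ = 12 → M; lat ⌊168.4765/10⌋ = 16 → Q.
Square: lon ⌊7.3943/2⌋ = 3; lat ⌊8.4765/1⌋ = 8.
Subsquare: lon ⌊1.3943/0.0833333⌋ = 16 → q; lat ⌊0.4765/0.0416667⌋ = 11 → l.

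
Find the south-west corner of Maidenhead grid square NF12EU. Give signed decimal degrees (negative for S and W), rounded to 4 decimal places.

Field N=13, F=5: +13·20° lon, +5·10° lat → SW at lon 80°, lat -40°.
Square 1, 2: +1·2° lon, +2·1° lat → SW at lon 82°, lat -38°.
Subsquare e=4, u=20: +4·0.0833333° lon, +20·0.0416667° lat → SW at lon 82.3333°, lat -37.1667°.
latitude -37.1667, longitude 82.3333.

-37.1667, 82.3333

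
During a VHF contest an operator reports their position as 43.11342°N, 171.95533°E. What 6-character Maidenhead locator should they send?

Add 180° to longitude and 90° to latitude: 351.9553, 133.1134.
Field: lon ⌊351.9553/20⌋ = 17 → R; lat ⌊133.1134/10⌋ = 13 → N.
Square: lon ⌊11.9553/2⌋ = 5; lat ⌊3.1134/1⌋ = 3.
Subsquare: lon ⌊1.9553/0.0833333⌋ = 23 → x; lat ⌊0.1134/0.0416667⌋ = 2 → c.

RN53xc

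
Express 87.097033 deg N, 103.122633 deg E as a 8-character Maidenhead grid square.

OR17nc43

Offset from 180°W / 90°S: lon 283.12263°, lat 177.09703°.
Field: 283.12263/20 → 14 → O, 177.09703/10 → 17 → R; chars OR.
Square: 3.12263/2 → 1, 7.09703/1 → 7; chars 17.
Subsquare: 1.12263/0.0833333 → 13 → n, 0.09703/0.0416667 → 2 → c; chars nc.
Extended square: 0.03930/0.00833333 → 4, 0.01370/0.00416667 → 3; chars 43.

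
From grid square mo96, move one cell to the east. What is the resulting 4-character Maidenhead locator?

NO06

Longitude square 9; +1 → 10, wraps to 0, carry into field.
Longitude field M = 12; +1 → 13 = N.
The latitude characters are unchanged.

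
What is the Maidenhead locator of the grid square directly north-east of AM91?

BM02

Longitude square 9; +1 → 10, wraps to 0, carry into field.
Longitude field A = 0; +1 → 1 = B.
Latitude square 1; +1 → 2.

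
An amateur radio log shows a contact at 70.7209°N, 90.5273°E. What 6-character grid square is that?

NQ50gr

Add 180° to longitude and 90° to latitude: 270.5273, 160.7209.
Field: 270.5273/20 → 13 → N, 160.7209/10 → 16 → Q; chars NQ.
Square: 10.5273/2 → 5, 0.7209/1 → 0; chars 50.
Subsquare: 0.5273/0.0833333 → 6 → g, 0.7209/0.0416667 → 17 → r; chars gr.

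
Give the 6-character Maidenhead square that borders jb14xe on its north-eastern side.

JB24af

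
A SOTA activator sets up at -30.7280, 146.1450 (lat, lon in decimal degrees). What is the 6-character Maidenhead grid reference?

Offset from 180°W / 90°S: lon 326.1450°, lat 59.2720°.
Field (20°×10°, letters A–R): lon ⌊326.1450/20⌋ = 16 → Q; lat ⌊59.2720/10⌋ = 5 → F.
Square (2°×1°, digits 0–9): lon ⌊6.1450/2⌋ = 3; lat ⌊9.2720/1⌋ = 9.
Subsquare (5′×2.5′, letters a–x): lon ⌊0.1450/0.0833333⌋ = 1 → b; lat ⌊0.2720/0.0416667⌋ = 6 → g.

QF39bg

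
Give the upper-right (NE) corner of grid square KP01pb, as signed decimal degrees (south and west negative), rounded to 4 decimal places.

Field K=10, P=15: +10·20° lon, +15·10° lat → SW at lon 20°, lat 60°.
Square 0, 1: +0·2° lon, +1·1° lat → SW at lon 20°, lat 61°.
Subsquare p=15, b=1: +15·0.0833333° lon, +1·0.0416667° lat → SW at lon 21.25°, lat 61.0417°.
Cell spans 0.0833333° lon × 0.0416667° lat. NE corner is SW corner plus one full cell.
latitude 61.0833, longitude 21.3333.

61.0833, 21.3333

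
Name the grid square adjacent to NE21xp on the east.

NE31ap

Longitude subsquare x = 23; +1 → 24, wraps to 0 = a, carry into square.
Longitude square 2; +1 → 3.
The latitude characters are unchanged.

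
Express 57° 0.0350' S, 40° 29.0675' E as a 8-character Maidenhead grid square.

Offset from 180°W / 90°S: lon 220.48446°, lat 32.99942°.
Field: lon ⌊220.48446/20⌋ = 11 → L; lat ⌊32.99942/10⌋ = 3 → D.
Square: lon ⌊0.48446/2⌋ = 0; lat ⌊2.99942/1⌋ = 2.
Subsquare: lon ⌊0.48446/0.0833333⌋ = 5 → f; lat ⌊0.99942/0.0416667⌋ = 23 → x.
Extended square: lon ⌊0.06779/0.00833333⌋ = 8; lat ⌊0.04108/0.00416667⌋ = 9.

LD02fx89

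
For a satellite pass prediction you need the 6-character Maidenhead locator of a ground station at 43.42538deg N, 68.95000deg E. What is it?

MN43lk

Shift to the Maidenhead origin (180°W, 90°S): lon 248.9500, lat 133.4254.
Field: 248.9500/20 → 12 → M, 133.4254/10 → 13 → N; chars MN.
Square: 8.9500/2 → 4, 3.4254/1 → 3; chars 43.
Subsquare: 0.9500/0.0833333 → 11 → l, 0.4254/0.0416667 → 10 → k; chars lk.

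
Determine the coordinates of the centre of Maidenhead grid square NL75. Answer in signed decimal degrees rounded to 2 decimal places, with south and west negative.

25.50, 95.00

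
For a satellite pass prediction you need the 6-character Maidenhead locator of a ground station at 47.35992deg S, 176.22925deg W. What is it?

Add 180° to longitude and 90° to latitude: 3.7707, 42.6401.
Field: lon ⌊3.7707/20⌋ = 0 → A; lat ⌊42.6401/10⌋ = 4 → E.
Square: lon ⌊3.7707/2⌋ = 1; lat ⌊2.6401/1⌋ = 2.
Subsquare: lon ⌊1.7707/0.0833333⌋ = 21 → v; lat ⌊0.6401/0.0416667⌋ = 15 → p.

AE12vp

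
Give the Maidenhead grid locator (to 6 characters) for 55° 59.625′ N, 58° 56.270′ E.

Offset from 180°W / 90°S: lon 238.9378°, lat 145.9938°.
Field: 238.9378/20 → 11 → L, 145.9938/10 → 14 → O; chars LO.
Square: 18.9378/2 → 9, 5.9938/1 → 5; chars 95.
Subsquare: 0.9378/0.0833333 → 11 → l, 0.9938/0.0416667 → 23 → x; chars lx.

LO95lx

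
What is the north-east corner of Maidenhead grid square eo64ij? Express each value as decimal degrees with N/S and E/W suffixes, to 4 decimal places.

54.4167° N, 87.2500° W

Field E=4, O=14: +4·20° lon, +14·10° lat → SW at lon -100°, lat 50°.
Square 6, 4: +6·2° lon, +4·1° lat → SW at lon -88°, lat 54°.
Subsquare i=8, j=9: +8·0.0833333° lon, +9·0.0416667° lat → SW at lon -87.3333°, lat 54.375°.
Cell spans 0.0833333° lon × 0.0416667° lat. NE corner is SW corner plus one full cell.
latitude 54.4167° N, longitude 87.2500° W.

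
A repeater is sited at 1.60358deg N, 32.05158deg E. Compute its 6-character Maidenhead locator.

Add 180° to longitude and 90° to latitude: 212.0516, 91.6036.
Field: lon ⌊212.0516/20⌋ = 10 → K; lat ⌊91.6036/10⌋ = 9 → J.
Square: lon ⌊12.0516/2⌋ = 6; lat ⌊1.6036/1⌋ = 1.
Subsquare: lon ⌊0.0516/0.0833333⌋ = 0 → a; lat ⌊0.6036/0.0416667⌋ = 14 → o.

KJ61ao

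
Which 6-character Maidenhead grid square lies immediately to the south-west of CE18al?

Longitude subsquare a = 0; −1 → -1, wraps to 23 = x, carry into square.
Longitude square 1; −1 → 0.
Latitude subsquare l = 11; −1 → 10 = k.

CE08xk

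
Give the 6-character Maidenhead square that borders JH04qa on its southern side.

JH03qx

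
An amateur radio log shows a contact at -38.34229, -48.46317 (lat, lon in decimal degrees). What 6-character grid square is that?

GF51sp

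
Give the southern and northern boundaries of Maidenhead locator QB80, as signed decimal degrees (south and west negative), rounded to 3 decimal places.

-80.000, -79.000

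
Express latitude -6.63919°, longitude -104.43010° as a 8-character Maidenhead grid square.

DI73si86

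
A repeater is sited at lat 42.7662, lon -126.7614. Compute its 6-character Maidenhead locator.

Shift to the Maidenhead origin (180°W, 90°S): lon 53.2386, lat 132.7662.
Field: 53.2386/20 → 2 → C, 132.7662/10 → 13 → N; chars CN.
Square: 13.2386/2 → 6, 2.7662/1 → 2; chars 62.
Subsquare: 1.2386/0.0833333 → 14 → o, 0.7662/0.0416667 → 18 → s; chars os.

CN62os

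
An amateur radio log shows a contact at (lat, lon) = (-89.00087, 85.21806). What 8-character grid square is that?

NA20ox69

Offset from 180°W / 90°S: lon 265.21806°, lat 0.99913°.
Field (20°×10°, letters A–R): lon ⌊265.21806/20⌋ = 13 → N; lat ⌊0.99913/10⌋ = 0 → A.
Square (2°×1°, digits 0–9): lon ⌊5.21806/2⌋ = 2; lat ⌊0.99913/1⌋ = 0.
Subsquare (5′×2.5′, letters a–x): lon ⌊1.21806/0.0833333⌋ = 14 → o; lat ⌊0.99913/0.0416667⌋ = 23 → x.
Extended square (30″×15″, digits 0–9): lon ⌊0.05139/0.00833333⌋ = 6; lat ⌊0.04080/0.00416667⌋ = 9.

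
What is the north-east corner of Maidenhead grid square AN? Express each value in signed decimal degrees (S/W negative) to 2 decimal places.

50.00, -160.00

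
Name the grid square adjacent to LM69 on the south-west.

LM58

Longitude square 6; −1 → 5.
Latitude square 9; −1 → 8.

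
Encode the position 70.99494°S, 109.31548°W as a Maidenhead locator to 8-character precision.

DB59ia21

Shift to the Maidenhead origin (180°W, 90°S): lon 70.68452, lat 19.00506.
Field: lon ⌊70.68452/20⌋ = 3 → D; lat ⌊19.00506/10⌋ = 1 → B.
Square: lon ⌊10.68452/2⌋ = 5; lat ⌊9.00506/1⌋ = 9.
Subsquare: lon ⌊0.68452/0.0833333⌋ = 8 → i; lat ⌊0.00506/0.0416667⌋ = 0 → a.
Extended square: lon ⌊0.01785/0.00833333⌋ = 2; lat ⌊0.00506/0.00416667⌋ = 1.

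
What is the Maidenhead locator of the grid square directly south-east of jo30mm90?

JO30nl09

Longitude extended square 9; +1 → 10, wraps to 0, carry into subsquare.
Longitude subsquare m = 12; +1 → 13 = n.
Latitude extended square 0; −1 → -1, wraps to 9, carry into subsquare.
Latitude subsquare m = 12; −1 → 11 = l.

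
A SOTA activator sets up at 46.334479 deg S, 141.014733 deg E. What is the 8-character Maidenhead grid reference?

QE03mp19

Shift to the Maidenhead origin (180°W, 90°S): lon 321.01473, lat 43.66552.
Field: 321.01473/20 → 16 → Q, 43.66552/10 → 4 → E; chars QE.
Square: 1.01473/2 → 0, 3.66552/1 → 3; chars 03.
Subsquare: 1.01473/0.0833333 → 12 → m, 0.66552/0.0416667 → 15 → p; chars mp.
Extended square: 0.01473/0.00833333 → 1, 0.04052/0.00416667 → 9; chars 19.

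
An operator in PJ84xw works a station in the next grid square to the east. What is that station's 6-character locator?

Longitude subsquare x = 23; +1 → 24, wraps to 0 = a, carry into square.
Longitude square 8; +1 → 9.
The latitude characters are unchanged.

PJ94aw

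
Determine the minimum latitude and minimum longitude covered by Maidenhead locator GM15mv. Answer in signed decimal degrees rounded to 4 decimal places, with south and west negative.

Field G=6, M=12: +6·20° lon, +12·10° lat → SW at lon -60°, lat 30°.
Square 1, 5: +1·2° lon, +5·1° lat → SW at lon -58°, lat 35°.
Subsquare m=12, v=21: +12·0.0833333° lon, +21·0.0416667° lat → SW at lon -57°, lat 35.875°.
latitude 35.8750, longitude -57.0000.

35.8750, -57.0000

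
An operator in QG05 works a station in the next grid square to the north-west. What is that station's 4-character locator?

PG96

Longitude square 0; −1 → -1, wraps to 9, carry into field.
Longitude field Q = 16; −1 → 15 = P.
Latitude square 5; +1 → 6.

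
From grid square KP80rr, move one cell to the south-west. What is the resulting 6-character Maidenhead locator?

Longitude subsquare r = 17; −1 → 16 = q.
Latitude subsquare r = 17; −1 → 16 = q.

KP80qq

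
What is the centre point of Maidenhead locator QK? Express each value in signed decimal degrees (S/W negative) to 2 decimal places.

15.00, 150.00

Field Q=16, K=10: +16·20° lon, +10·10° lat → SW at lon 140°, lat 10°.
Cell spans 20° lon × 10° lat. Centre is SW corner plus half of each.
latitude 15.00, longitude 150.00.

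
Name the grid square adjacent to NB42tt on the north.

NB42tu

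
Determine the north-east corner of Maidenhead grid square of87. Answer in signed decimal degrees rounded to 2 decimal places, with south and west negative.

-32.00, 118.00

Field O=14, F=5: +14·20° lon, +5·10° lat → SW at lon 100°, lat -40°.
Square 8, 7: +8·2° lon, +7·1° lat → SW at lon 116°, lat -33°.
Cell spans 2° lon × 1° lat. NE corner is SW corner plus one full cell.
latitude -32.00, longitude 118.00.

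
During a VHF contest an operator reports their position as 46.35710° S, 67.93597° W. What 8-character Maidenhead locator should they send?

FE63ap74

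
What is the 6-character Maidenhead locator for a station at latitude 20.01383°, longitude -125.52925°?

CL70fa

Add 180° to longitude and 90° to latitude: 54.4707, 110.0138.
Field: 54.4707/20 → 2 → C, 110.0138/10 → 11 → L; chars CL.
Square: 14.4707/2 → 7, 0.0138/1 → 0; chars 70.
Subsquare: 0.4707/0.0833333 → 5 → f, 0.0138/0.0416667 → 0 → a; chars fa.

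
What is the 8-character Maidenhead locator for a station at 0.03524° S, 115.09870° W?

DI29kx81

Offset from 180°W / 90°S: lon 64.90130°, lat 89.96476°.
Field (20°×10°, letters A–R): lon ⌊64.90130/20⌋ = 3 → D; lat ⌊89.96476/10⌋ = 8 → I.
Square (2°×1°, digits 0–9): lon ⌊4.90130/2⌋ = 2; lat ⌊9.96476/1⌋ = 9.
Subsquare (5′×2.5′, letters a–x): lon ⌊0.90130/0.0833333⌋ = 10 → k; lat ⌊0.96476/0.0416667⌋ = 23 → x.
Extended square (30″×15″, digits 0–9): lon ⌊0.06797/0.00833333⌋ = 8; lat ⌊0.00643/0.00416667⌋ = 1.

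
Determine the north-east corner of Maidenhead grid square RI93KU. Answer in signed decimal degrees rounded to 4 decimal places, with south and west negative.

-6.1250, 178.9167

Field R=17, I=8: +17·20° lon, +8·10° lat → SW at lon 160°, lat -10°.
Square 9, 3: +9·2° lon, +3·1° lat → SW at lon 178°, lat -7°.
Subsquare k=10, u=20: +10·0.0833333° lon, +20·0.0416667° lat → SW at lon 178.833°, lat -6.16667°.
Cell spans 0.0833333° lon × 0.0416667° lat. NE corner is SW corner plus one full cell.
latitude -6.1250, longitude 178.9167.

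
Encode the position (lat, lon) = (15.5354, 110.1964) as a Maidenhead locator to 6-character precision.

OK55cm

Add 180° to longitude and 90° to latitude: 290.1964, 105.5354.
Field: 290.1964/20 → 14 → O, 105.5354/10 → 10 → K; chars OK.
Square: 10.1964/2 → 5, 5.5354/1 → 5; chars 55.
Subsquare: 0.1964/0.0833333 → 2 → c, 0.5354/0.0416667 → 12 → m; chars cm.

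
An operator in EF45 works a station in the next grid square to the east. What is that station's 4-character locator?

EF55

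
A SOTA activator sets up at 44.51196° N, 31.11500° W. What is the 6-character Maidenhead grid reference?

HN44km

Add 180° to longitude and 90° to latitude: 148.8850, 134.5120.
Field: 148.8850/20 → 7 → H, 134.5120/10 → 13 → N; chars HN.
Square: 8.8850/2 → 4, 4.5120/1 → 4; chars 44.
Subsquare: 0.8850/0.0833333 → 10 → k, 0.5120/0.0416667 → 12 → m; chars km.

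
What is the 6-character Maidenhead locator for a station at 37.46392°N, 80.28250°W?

EM97ul

Offset from 180°W / 90°S: lon 99.7175°, lat 127.4639°.
Field: lon ⌊99.7175/20⌋ = 4 → E; lat ⌊127.4639/10⌋ = 12 → M.
Square: lon ⌊19.7175/2⌋ = 9; lat ⌊7.4639/1⌋ = 7.
Subsquare: lon ⌊1.7175/0.0833333⌋ = 20 → u; lat ⌊0.4639/0.0416667⌋ = 11 → l.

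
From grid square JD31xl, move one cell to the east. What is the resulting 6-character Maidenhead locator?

Longitude subsquare x = 23; +1 → 24, wraps to 0 = a, carry into square.
Longitude square 3; +1 → 4.
The latitude characters are unchanged.

JD41al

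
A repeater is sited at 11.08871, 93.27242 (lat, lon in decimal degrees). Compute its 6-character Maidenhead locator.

NK61pc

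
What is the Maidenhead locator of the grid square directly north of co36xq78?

CO36xq79

Latitude extended square 8; +1 → 9.
The longitude characters are unchanged.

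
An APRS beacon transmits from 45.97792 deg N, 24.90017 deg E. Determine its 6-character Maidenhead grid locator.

Shift to the Maidenhead origin (180°W, 90°S): lon 204.9002, lat 135.9779.
Field: 204.9002/20 → 10 → K, 135.9779/10 → 13 → N; chars KN.
Square: 4.9002/2 → 2, 5.9779/1 → 5; chars 25.
Subsquare: 0.9002/0.0833333 → 10 → k, 0.9779/0.0416667 → 23 → x; chars kx.

KN25kx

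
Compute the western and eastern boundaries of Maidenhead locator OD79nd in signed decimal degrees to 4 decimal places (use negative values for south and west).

Field O=14, D=3: +14·20° lon, +3·10° lat → SW at lon 100°, lat -60°.
Square 7, 9: +7·2° lon, +9·1° lat → SW at lon 114°, lat -51°.
Subsquare n=13, d=3: +13·0.0833333° lon, +3·0.0416667° lat → SW at lon 115.083°, lat -50.875°.
Cell spans 0.0833333° lon × 0.0416667° lat.
west 115.0833, east 115.1667.

115.0833, 115.1667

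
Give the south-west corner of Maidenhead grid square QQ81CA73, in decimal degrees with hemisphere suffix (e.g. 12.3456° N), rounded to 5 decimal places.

Field Q=16, Q=16: +16·20° lon, +16·10° lat → SW at lon 140°, lat 70°.
Square 8, 1: +8·2° lon, +1·1° lat → SW at lon 156°, lat 71°.
Subsquare c=2, a=0: +2·0.0833333° lon, +0·0.0416667° lat → SW at lon 156.167°, lat 71°.
Extended square 7, 3: +7·0.00833333° lon, +3·0.00416667° lat → SW at lon 156.225°, lat 71.0125°.
latitude 71.01250° N, longitude 156.22500° E.

71.01250° N, 156.22500° E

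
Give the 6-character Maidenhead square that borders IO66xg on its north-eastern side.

IO76ah

Longitude subsquare x = 23; +1 → 24, wraps to 0 = a, carry into square.
Longitude square 6; +1 → 7.
Latitude subsquare g = 6; +1 → 7 = h.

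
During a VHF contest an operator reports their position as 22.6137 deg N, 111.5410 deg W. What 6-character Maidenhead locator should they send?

DL42fo

Shift to the Maidenhead origin (180°W, 90°S): lon 68.4590, lat 112.6137.
Field: 68.4590/20 → 3 → D, 112.6137/10 → 11 → L; chars DL.
Square: 8.4590/2 → 4, 2.6137/1 → 2; chars 42.
Subsquare: 0.4590/0.0833333 → 5 → f, 0.6137/0.0416667 → 14 → o; chars fo.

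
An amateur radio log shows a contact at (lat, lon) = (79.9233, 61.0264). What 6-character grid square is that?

Add 180° to longitude and 90° to latitude: 241.0264, 169.9233.
Field (20°×10°, letters A–R): lon ⌊241.0264/20⌋ = 12 → M; lat ⌊169.9233/10⌋ = 16 → Q.
Square (2°×1°, digits 0–9): lon ⌊1.0264/2⌋ = 0; lat ⌊9.9233/1⌋ = 9.
Subsquare (5′×2.5′, letters a–x): lon ⌊1.0264/0.0833333⌋ = 12 → m; lat ⌊0.9233/0.0416667⌋ = 22 → w.

MQ09mw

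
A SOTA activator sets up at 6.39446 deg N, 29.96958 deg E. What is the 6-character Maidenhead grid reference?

KJ46xj

Shift to the Maidenhead origin (180°W, 90°S): lon 209.9696, lat 96.3945.
Field: 209.9696/20 → 10 → K, 96.3945/10 → 9 → J; chars KJ.
Square: 9.9696/2 → 4, 6.3945/1 → 6; chars 46.
Subsquare: 1.9696/0.0833333 → 23 → x, 0.3945/0.0416667 → 9 → j; chars xj.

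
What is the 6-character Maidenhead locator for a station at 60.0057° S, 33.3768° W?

HC39hx

Shift to the Maidenhead origin (180°W, 90°S): lon 146.6232, lat 29.9943.
Field (20°×10°, letters A–R): 146.6232/20 → 7 → H, 29.9943/10 → 2 → C; chars HC.
Square (2°×1°, digits 0–9): 6.6232/2 → 3, 9.9943/1 → 9; chars 39.
Subsquare (5′×2.5′, letters a–x): 0.6232/0.0833333 → 7 → h, 0.9943/0.0416667 → 23 → x; chars hx.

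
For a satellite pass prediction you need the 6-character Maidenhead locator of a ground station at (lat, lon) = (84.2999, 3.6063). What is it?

JR14th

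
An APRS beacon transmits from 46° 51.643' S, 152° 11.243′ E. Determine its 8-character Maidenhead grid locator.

Add 180° to longitude and 90° to latitude: 332.18738, 43.13928.
Field (20°×10°, letters A–R): 332.18738/20 → 16 → Q, 43.13928/10 → 4 → E; chars QE.
Square (2°×1°, digits 0–9): 12.18738/2 → 6, 3.13928/1 → 3; chars 63.
Subsquare (5′×2.5′, letters a–x): 0.18738/0.0833333 → 2 → c, 0.13928/0.0416667 → 3 → d; chars cd.
Extended square (30″×15″, digits 0–9): 0.02072/0.00833333 → 2, 0.01428/0.00416667 → 3; chars 23.

QE63cd23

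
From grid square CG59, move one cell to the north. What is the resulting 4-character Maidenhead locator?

CH50

Latitude square 9; +1 → 10, wraps to 0, carry into field.
Latitude field G = 6; +1 → 7 = H.
The longitude characters are unchanged.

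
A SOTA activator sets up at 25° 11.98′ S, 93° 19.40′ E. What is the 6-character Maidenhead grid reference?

NG64pt

Shift to the Maidenhead origin (180°W, 90°S): lon 273.3233, lat 64.8003.
Field: lon ⌊273.3233/20⌋ = 13 → N; lat ⌊64.8003/10⌋ = 6 → G.
Square: lon ⌊13.3233/2⌋ = 6; lat ⌊4.8003/1⌋ = 4.
Subsquare: lon ⌊1.3233/0.0833333⌋ = 15 → p; lat ⌊0.8003/0.0416667⌋ = 19 → t.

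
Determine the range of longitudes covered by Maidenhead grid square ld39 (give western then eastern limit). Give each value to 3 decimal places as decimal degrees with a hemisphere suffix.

Field L=11, D=3: +11·20° lon, +3·10° lat → SW at lon 40°, lat -60°.
Square 3, 9: +3·2° lon, +9·1° lat → SW at lon 46°, lat -51°.
Cell spans 2° lon × 1° lat.
west 46.000° E, east 48.000° E.

46.000° E, 48.000° E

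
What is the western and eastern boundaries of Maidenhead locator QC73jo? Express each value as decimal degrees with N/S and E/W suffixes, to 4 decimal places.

Field Q=16, C=2: +16·20° lon, +2·10° lat → SW at lon 140°, lat -70°.
Square 7, 3: +7·2° lon, +3·1° lat → SW at lon 154°, lat -67°.
Subsquare j=9, o=14: +9·0.0833333° lon, +14·0.0416667° lat → SW at lon 154.75°, lat -66.4167°.
Cell spans 0.0833333° lon × 0.0416667° lat.
west 154.7500° E, east 154.8333° E.

154.7500° E, 154.8333° E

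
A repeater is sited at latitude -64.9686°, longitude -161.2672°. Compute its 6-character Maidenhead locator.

AC95ia

Offset from 180°W / 90°S: lon 18.7328°, lat 25.0314°.
Field: lon ⌊18.7328/20⌋ = 0 → A; lat ⌊25.0314/10⌋ = 2 → C.
Square: lon ⌊18.7328/2⌋ = 9; lat ⌊5.0314/1⌋ = 5.
Subsquare: lon ⌊0.7328/0.0833333⌋ = 8 → i; lat ⌊0.0314/0.0416667⌋ = 0 → a.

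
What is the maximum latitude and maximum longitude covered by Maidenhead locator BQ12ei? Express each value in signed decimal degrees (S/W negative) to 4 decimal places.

Field B=1, Q=16: +1·20° lon, +16·10° lat → SW at lon -160°, lat 70°.
Square 1, 2: +1·2° lon, +2·1° lat → SW at lon -158°, lat 72°.
Subsquare e=4, i=8: +4·0.0833333° lon, +8·0.0416667° lat → SW at lon -157.667°, lat 72.3333°.
Cell spans 0.0833333° lon × 0.0416667° lat. NE corner is SW corner plus one full cell.
latitude 72.3750, longitude -157.5833.

72.3750, -157.5833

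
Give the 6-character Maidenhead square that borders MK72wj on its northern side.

MK72wk

Latitude subsquare j = 9; +1 → 10 = k.
The longitude characters are unchanged.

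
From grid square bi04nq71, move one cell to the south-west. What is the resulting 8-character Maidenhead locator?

BI04nq60

Longitude extended square 7; −1 → 6.
Latitude extended square 1; −1 → 0.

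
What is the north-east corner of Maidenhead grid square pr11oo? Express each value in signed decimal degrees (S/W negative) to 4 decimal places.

Field P=15, R=17: +15·20° lon, +17·10° lat → SW at lon 120°, lat 80°.
Square 1, 1: +1·2° lon, +1·1° lat → SW at lon 122°, lat 81°.
Subsquare o=14, o=14: +14·0.0833333° lon, +14·0.0416667° lat → SW at lon 123.167°, lat 81.5833°.
Cell spans 0.0833333° lon × 0.0416667° lat. NE corner is SW corner plus one full cell.
latitude 81.6250, longitude 123.2500.

81.6250, 123.2500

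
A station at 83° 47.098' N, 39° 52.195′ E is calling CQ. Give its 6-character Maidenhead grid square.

KR93ws

Offset from 180°W / 90°S: lon 219.8699°, lat 173.7850°.
Field: lon ⌊219.8699/20⌋ = 10 → K; lat ⌊173.7850/10⌋ = 17 → R.
Square: lon ⌊19.8699/2⌋ = 9; lat ⌊3.7850/1⌋ = 3.
Subsquare: lon ⌊1.8699/0.0833333⌋ = 22 → w; lat ⌊0.7850/0.0416667⌋ = 18 → s.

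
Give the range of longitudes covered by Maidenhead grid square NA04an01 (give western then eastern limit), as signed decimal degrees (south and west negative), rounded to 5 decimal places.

80.00000, 80.00833

Field N=13, A=0: +13·20° lon, +0·10° lat → SW at lon 80°, lat -90°.
Square 0, 4: +0·2° lon, +4·1° lat → SW at lon 80°, lat -86°.
Subsquare a=0, n=13: +0·0.0833333° lon, +13·0.0416667° lat → SW at lon 80°, lat -85.4583°.
Extended square 0, 1: +0·0.00833333° lon, +1·0.00416667° lat → SW at lon 80°, lat -85.4542°.
Cell spans 0.00833333° lon × 0.00416667° lat.
west 80.00000, east 80.00833.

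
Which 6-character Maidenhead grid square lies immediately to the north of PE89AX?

PF80aa

Latitude subsquare x = 23; +1 → 24, wraps to 0 = a, carry into square.
Latitude square 9; +1 → 10, wraps to 0, carry into field.
Latitude field E = 4; +1 → 5 = F.
The longitude characters are unchanged.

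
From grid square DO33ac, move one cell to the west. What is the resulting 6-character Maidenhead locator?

DO23xc

Longitude subsquare a = 0; −1 → -1, wraps to 23 = x, carry into square.
Longitude square 3; −1 → 2.
The latitude characters are unchanged.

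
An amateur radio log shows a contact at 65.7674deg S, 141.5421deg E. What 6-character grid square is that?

QC04sf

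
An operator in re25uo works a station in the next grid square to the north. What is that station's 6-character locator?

RE25up

Latitude subsquare o = 14; +1 → 15 = p.
The longitude characters are unchanged.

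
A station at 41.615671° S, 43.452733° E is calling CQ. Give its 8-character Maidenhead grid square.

Offset from 180°W / 90°S: lon 223.45273°, lat 48.38433°.
Field (20°×10°, letters A–R): lon ⌊223.45273/20⌋ = 11 → L; lat ⌊48.38433/10⌋ = 4 → E.
Square (2°×1°, digits 0–9): lon ⌊3.45273/2⌋ = 1; lat ⌊8.38433/1⌋ = 8.
Subsquare (5′×2.5′, letters a–x): lon ⌊1.45273/0.0833333⌋ = 17 → r; lat ⌊0.38433/0.0416667⌋ = 9 → j.
Extended square (30″×15″, digits 0–9): lon ⌊0.03607/0.00833333⌋ = 4; lat ⌊0.00933/0.00416667⌋ = 2.

LE18rj42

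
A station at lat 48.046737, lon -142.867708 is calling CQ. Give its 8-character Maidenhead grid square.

BN88nb51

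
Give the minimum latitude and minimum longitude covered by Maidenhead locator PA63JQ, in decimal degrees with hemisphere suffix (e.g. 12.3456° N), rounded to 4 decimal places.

86.3333° S, 132.7500° E

Field P=15, A=0: +15·20° lon, +0·10° lat → SW at lon 120°, lat -90°.
Square 6, 3: +6·2° lon, +3·1° lat → SW at lon 132°, lat -87°.
Subsquare j=9, q=16: +9·0.0833333° lon, +16·0.0416667° lat → SW at lon 132.75°, lat -86.3333°.
latitude 86.3333° S, longitude 132.7500° E.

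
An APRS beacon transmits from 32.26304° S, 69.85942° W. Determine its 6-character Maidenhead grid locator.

FF57br

Shift to the Maidenhead origin (180°W, 90°S): lon 110.1406, lat 57.7370.
Field: 110.1406/20 → 5 → F, 57.7370/10 → 5 → F; chars FF.
Square: 10.1406/2 → 5, 7.7370/1 → 7; chars 57.
Subsquare: 0.1406/0.0833333 → 1 → b, 0.7370/0.0416667 → 17 → r; chars br.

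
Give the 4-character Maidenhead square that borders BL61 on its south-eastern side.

Longitude square 6; +1 → 7.
Latitude square 1; −1 → 0.

BL70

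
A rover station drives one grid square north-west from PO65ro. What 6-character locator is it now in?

PO65qp

Longitude subsquare r = 17; −1 → 16 = q.
Latitude subsquare o = 14; +1 → 15 = p.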